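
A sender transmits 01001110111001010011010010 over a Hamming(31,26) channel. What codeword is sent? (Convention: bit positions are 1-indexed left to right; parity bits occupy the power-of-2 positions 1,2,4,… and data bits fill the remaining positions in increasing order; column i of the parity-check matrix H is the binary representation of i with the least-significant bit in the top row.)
Codeword c = d · G (mod 2), d = 01001110111001010011010010:
  c[0] = d·G[:,0] = (01001110111001010011010010)·(11011010101101010101010101) mod 2 = 0+1+0+0+1+0+1+0+1+0+1+0+0+1+0+1+0+0+0+1+0+1+0+0+0+0 mod 2 = 1
  c[1] = d·G[:,1] = (01001110111001010011010010)·(10110110011011001100110011) mod 2 = 0+0+0+0+0+1+1+0+0+1+1+0+0+1+0+0+0+0+0+0+0+1+0+0+1+0 mod 2 = 1
  c[2] = d·G[:,2] = (01001110111001010011010010)·(10000000000000000000000000) mod 2 = 0+0+0+0+0+0+0+0+0+0+0+0+0+0+0+0+0+0+0+0+0+0+0+0+0+0 mod 2 = 0
  c[3] = d·G[:,3] = (01001110111001010011010010)·(01110001111000111100001111) mod 2 = 0+1+0+0+0+0+0+0+1+1+1+0+0+0+0+1+0+0+0+0+0+0+0+0+1+0 mod 2 = 0
  c[4] = d·G[:,4] = (01001110111001010011010010)·(01000000000000000000000000) mod 2 = 0+1+0+0+0+0+0+0+0+0+0+0+0+0+0+0+0+0+0+0+0+0+0+0+0+0 mod 2 = 1
  c[5] = d·G[:,5] = (01001110111001010011010010)·(00100000000000000000000000) mod 2 = 0+0+0+0+0+0+0+0+0+0+0+0+0+0+0+0+0+0+0+0+0+0+0+0+0+0 mod 2 = 0
  c[6] = d·G[:,6] = (01001110111001010011010010)·(00010000000000000000000000) mod 2 = 0+0+0+0+0+0+0+0+0+0+0+0+0+0+0+0+0+0+0+0+0+0+0+0+0+0 mod 2 = 0
  c[7] = d·G[:,7] = (01001110111001010011010010)·(00001111111000000011111111) mod 2 = 0+0+0+0+1+1+1+0+1+1+1+0+0+0+0+0+0+0+1+1+0+1+0+0+1+0 mod 2 = 0
  c[8] = d·G[:,8] = (01001110111001010011010010)·(00001000000000000000000000) mod 2 = 0+0+0+0+1+0+0+0+0+0+0+0+0+0+0+0+0+0+0+0+0+0+0+0+0+0 mod 2 = 1
  c[9] = d·G[:,9] = (01001110111001010011010010)·(00000100000000000000000000) mod 2 = 0+0+0+0+0+1+0+0+0+0+0+0+0+0+0+0+0+0+0+0+0+0+0+0+0+0 mod 2 = 1
  c[10] = d·G[:,10] = (01001110111001010011010010)·(00000010000000000000000000) mod 2 = 0+0+0+0+0+0+1+0+0+0+0+0+0+0+0+0+0+0+0+0+0+0+0+0+0+0 mod 2 = 1
  c[11] = d·G[:,11] = (01001110111001010011010010)·(00000001000000000000000000) mod 2 = 0+0+0+0+0+0+0+0+0+0+0+0+0+0+0+0+0+0+0+0+0+0+0+0+0+0 mod 2 = 0
  c[12] = d·G[:,12] = (01001110111001010011010010)·(00000000100000000000000000) mod 2 = 0+0+0+0+0+0+0+0+1+0+0+0+0+0+0+0+0+0+0+0+0+0+0+0+0+0 mod 2 = 1
  c[13] = d·G[:,13] = (01001110111001010011010010)·(00000000010000000000000000) mod 2 = 0+0+0+0+0+0+0+0+0+1+0+0+0+0+0+0+0+0+0+0+0+0+0+0+0+0 mod 2 = 1
  c[14] = d·G[:,14] = (01001110111001010011010010)·(00000000001000000000000000) mod 2 = 0+0+0+0+0+0+0+0+0+0+1+0+0+0+0+0+0+0+0+0+0+0+0+0+0+0 mod 2 = 1
  c[15] = d·G[:,15] = (01001110111001010011010010)·(00000000000111111111111111) mod 2 = 0+0+0+0+0+0+0+0+0+0+0+0+0+1+0+1+0+0+1+1+0+1+0+0+1+0 mod 2 = 0
  c[16] = d·G[:,16] = (01001110111001010011010010)·(00000000000100000000000000) mod 2 = 0+0+0+0+0+0+0+0+0+0+0+0+0+0+0+0+0+0+0+0+0+0+0+0+0+0 mod 2 = 0
  c[17] = d·G[:,17] = (01001110111001010011010010)·(00000000000010000000000000) mod 2 = 0+0+0+0+0+0+0+0+0+0+0+0+0+0+0+0+0+0+0+0+0+0+0+0+0+0 mod 2 = 0
  c[18] = d·G[:,18] = (01001110111001010011010010)·(00000000000001000000000000) mod 2 = 0+0+0+0+0+0+0+0+0+0+0+0+0+1+0+0+0+0+0+0+0+0+0+0+0+0 mod 2 = 1
  c[19] = d·G[:,19] = (01001110111001010011010010)·(00000000000000100000000000) mod 2 = 0+0+0+0+0+0+0+0+0+0+0+0+0+0+0+0+0+0+0+0+0+0+0+0+0+0 mod 2 = 0
  c[20] = d·G[:,20] = (01001110111001010011010010)·(00000000000000010000000000) mod 2 = 0+0+0+0+0+0+0+0+0+0+0+0+0+0+0+1+0+0+0+0+0+0+0+0+0+0 mod 2 = 1
  c[21] = d·G[:,21] = (01001110111001010011010010)·(00000000000000001000000000) mod 2 = 0+0+0+0+0+0+0+0+0+0+0+0+0+0+0+0+0+0+0+0+0+0+0+0+0+0 mod 2 = 0
  c[22] = d·G[:,22] = (01001110111001010011010010)·(00000000000000000100000000) mod 2 = 0+0+0+0+0+0+0+0+0+0+0+0+0+0+0+0+0+0+0+0+0+0+0+0+0+0 mod 2 = 0
  c[23] = d·G[:,23] = (01001110111001010011010010)·(00000000000000000010000000) mod 2 = 0+0+0+0+0+0+0+0+0+0+0+0+0+0+0+0+0+0+1+0+0+0+0+0+0+0 mod 2 = 1
  c[24] = d·G[:,24] = (01001110111001010011010010)·(00000000000000000001000000) mod 2 = 0+0+0+0+0+0+0+0+0+0+0+0+0+0+0+0+0+0+0+1+0+0+0+0+0+0 mod 2 = 1
  c[25] = d·G[:,25] = (01001110111001010011010010)·(00000000000000000000100000) mod 2 = 0+0+0+0+0+0+0+0+0+0+0+0+0+0+0+0+0+0+0+0+0+0+0+0+0+0 mod 2 = 0
  c[26] = d·G[:,26] = (01001110111001010011010010)·(00000000000000000000010000) mod 2 = 0+0+0+0+0+0+0+0+0+0+0+0+0+0+0+0+0+0+0+0+0+1+0+0+0+0 mod 2 = 1
  c[27] = d·G[:,27] = (01001110111001010011010010)·(00000000000000000000001000) mod 2 = 0+0+0+0+0+0+0+0+0+0+0+0+0+0+0+0+0+0+0+0+0+0+0+0+0+0 mod 2 = 0
  c[28] = d·G[:,28] = (01001110111001010011010010)·(00000000000000000000000100) mod 2 = 0+0+0+0+0+0+0+0+0+0+0+0+0+0+0+0+0+0+0+0+0+0+0+0+0+0 mod 2 = 0
  c[29] = d·G[:,29] = (01001110111001010011010010)·(00000000000000000000000010) mod 2 = 0+0+0+0+0+0+0+0+0+0+0+0+0+0+0+0+0+0+0+0+0+0+0+0+1+0 mod 2 = 1
  c[30] = d·G[:,30] = (01001110111001010011010010)·(00000000000000000000000001) mod 2 = 0+0+0+0+0+0+0+0+0+0+0+0+0+0+0+0+0+0+0+0+0+0+0+0+0+0 mod 2 = 0
Codeword = 1100100011101110001010011010010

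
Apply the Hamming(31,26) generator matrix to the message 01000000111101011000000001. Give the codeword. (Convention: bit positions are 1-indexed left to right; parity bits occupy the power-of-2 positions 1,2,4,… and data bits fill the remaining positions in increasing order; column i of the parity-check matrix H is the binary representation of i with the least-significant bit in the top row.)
Codeword c = d · G (mod 2), d = 01000000111101011000000001:
  c[0] = d·G[:,0] = (01000000111101011000000001)·(11011010101101010101010101) mod 2 = 0+1+0+0+0+0+0+0+1+0+1+1+0+1+0+1+0+0+0+0+0+0+0+0+0+1 mod 2 = 1
  c[1] = d·G[:,1] = (01000000111101011000000001)·(10110110011011001100110011) mod 2 = 0+0+0+0+0+0+0+0+0+1+1+0+0+1+0+0+1+0+0+0+0+0+0+0+0+1 mod 2 = 1
  c[2] = d·G[:,2] = (01000000111101011000000001)·(10000000000000000000000000) mod 2 = 0+0+0+0+0+0+0+0+0+0+0+0+0+0+0+0+0+0+0+0+0+0+0+0+0+0 mod 2 = 0
  c[3] = d·G[:,3] = (01000000111101011000000001)·(01110001111000111100001111) mod 2 = 0+1+0+0+0+0+0+0+1+1+1+0+0+0+0+1+1+0+0+0+0+0+0+0+0+1 mod 2 = 1
  c[4] = d·G[:,4] = (01000000111101011000000001)·(01000000000000000000000000) mod 2 = 0+1+0+0+0+0+0+0+0+0+0+0+0+0+0+0+0+0+0+0+0+0+0+0+0+0 mod 2 = 1
  c[5] = d·G[:,5] = (01000000111101011000000001)·(00100000000000000000000000) mod 2 = 0+0+0+0+0+0+0+0+0+0+0+0+0+0+0+0+0+0+0+0+0+0+0+0+0+0 mod 2 = 0
  c[6] = d·G[:,6] = (01000000111101011000000001)·(00010000000000000000000000) mod 2 = 0+0+0+0+0+0+0+0+0+0+0+0+0+0+0+0+0+0+0+0+0+0+0+0+0+0 mod 2 = 0
  c[7] = d·G[:,7] = (01000000111101011000000001)·(00001111111000000011111111) mod 2 = 0+0+0+0+0+0+0+0+1+1+1+0+0+0+0+0+0+0+0+0+0+0+0+0+0+1 mod 2 = 0
  c[8] = d·G[:,8] = (01000000111101011000000001)·(00001000000000000000000000) mod 2 = 0+0+0+0+0+0+0+0+0+0+0+0+0+0+0+0+0+0+0+0+0+0+0+0+0+0 mod 2 = 0
  c[9] = d·G[:,9] = (01000000111101011000000001)·(00000100000000000000000000) mod 2 = 0+0+0+0+0+0+0+0+0+0+0+0+0+0+0+0+0+0+0+0+0+0+0+0+0+0 mod 2 = 0
  c[10] = d·G[:,10] = (01000000111101011000000001)·(00000010000000000000000000) mod 2 = 0+0+0+0+0+0+0+0+0+0+0+0+0+0+0+0+0+0+0+0+0+0+0+0+0+0 mod 2 = 0
  c[11] = d·G[:,11] = (01000000111101011000000001)·(00000001000000000000000000) mod 2 = 0+0+0+0+0+0+0+0+0+0+0+0+0+0+0+0+0+0+0+0+0+0+0+0+0+0 mod 2 = 0
  c[12] = d·G[:,12] = (01000000111101011000000001)·(00000000100000000000000000) mod 2 = 0+0+0+0+0+0+0+0+1+0+0+0+0+0+0+0+0+0+0+0+0+0+0+0+0+0 mod 2 = 1
  c[13] = d·G[:,13] = (01000000111101011000000001)·(00000000010000000000000000) mod 2 = 0+0+0+0+0+0+0+0+0+1+0+0+0+0+0+0+0+0+0+0+0+0+0+0+0+0 mod 2 = 1
  c[14] = d·G[:,14] = (01000000111101011000000001)·(00000000001000000000000000) mod 2 = 0+0+0+0+0+0+0+0+0+0+1+0+0+0+0+0+0+0+0+0+0+0+0+0+0+0 mod 2 = 1
  c[15] = d·G[:,15] = (01000000111101011000000001)·(00000000000111111111111111) mod 2 = 0+0+0+0+0+0+0+0+0+0+0+1+0+1+0+1+1+0+0+0+0+0+0+0+0+1 mod 2 = 1
  c[16] = d·G[:,16] = (01000000111101011000000001)·(00000000000100000000000000) mod 2 = 0+0+0+0+0+0+0+0+0+0+0+1+0+0+0+0+0+0+0+0+0+0+0+0+0+0 mod 2 = 1
  c[17] = d·G[:,17] = (01000000111101011000000001)·(00000000000010000000000000) mod 2 = 0+0+0+0+0+0+0+0+0+0+0+0+0+0+0+0+0+0+0+0+0+0+0+0+0+0 mod 2 = 0
  c[18] = d·G[:,18] = (01000000111101011000000001)·(00000000000001000000000000) mod 2 = 0+0+0+0+0+0+0+0+0+0+0+0+0+1+0+0+0+0+0+0+0+0+0+0+0+0 mod 2 = 1
  c[19] = d·G[:,19] = (01000000111101011000000001)·(00000000000000100000000000) mod 2 = 0+0+0+0+0+0+0+0+0+0+0+0+0+0+0+0+0+0+0+0+0+0+0+0+0+0 mod 2 = 0
  c[20] = d·G[:,20] = (01000000111101011000000001)·(00000000000000010000000000) mod 2 = 0+0+0+0+0+0+0+0+0+0+0+0+0+0+0+1+0+0+0+0+0+0+0+0+0+0 mod 2 = 1
  c[21] = d·G[:,21] = (01000000111101011000000001)·(00000000000000001000000000) mod 2 = 0+0+0+0+0+0+0+0+0+0+0+0+0+0+0+0+1+0+0+0+0+0+0+0+0+0 mod 2 = 1
  c[22] = d·G[:,22] = (01000000111101011000000001)·(00000000000000000100000000) mod 2 = 0+0+0+0+0+0+0+0+0+0+0+0+0+0+0+0+0+0+0+0+0+0+0+0+0+0 mod 2 = 0
  c[23] = d·G[:,23] = (01000000111101011000000001)·(00000000000000000010000000) mod 2 = 0+0+0+0+0+0+0+0+0+0+0+0+0+0+0+0+0+0+0+0+0+0+0+0+0+0 mod 2 = 0
  c[24] = d·G[:,24] = (01000000111101011000000001)·(00000000000000000001000000) mod 2 = 0+0+0+0+0+0+0+0+0+0+0+0+0+0+0+0+0+0+0+0+0+0+0+0+0+0 mod 2 = 0
  c[25] = d·G[:,25] = (01000000111101011000000001)·(00000000000000000000100000) mod 2 = 0+0+0+0+0+0+0+0+0+0+0+0+0+0+0+0+0+0+0+0+0+0+0+0+0+0 mod 2 = 0
  c[26] = d·G[:,26] = (01000000111101011000000001)·(00000000000000000000010000) mod 2 = 0+0+0+0+0+0+0+0+0+0+0+0+0+0+0+0+0+0+0+0+0+0+0+0+0+0 mod 2 = 0
  c[27] = d·G[:,27] = (01000000111101011000000001)·(00000000000000000000001000) mod 2 = 0+0+0+0+0+0+0+0+0+0+0+0+0+0+0+0+0+0+0+0+0+0+0+0+0+0 mod 2 = 0
  c[28] = d·G[:,28] = (01000000111101011000000001)·(00000000000000000000000100) mod 2 = 0+0+0+0+0+0+0+0+0+0+0+0+0+0+0+0+0+0+0+0+0+0+0+0+0+0 mod 2 = 0
  c[29] = d·G[:,29] = (01000000111101011000000001)·(00000000000000000000000010) mod 2 = 0+0+0+0+0+0+0+0+0+0+0+0+0+0+0+0+0+0+0+0+0+0+0+0+0+0 mod 2 = 0
  c[30] = d·G[:,30] = (01000000111101011000000001)·(00000000000000000000000001) mod 2 = 0+0+0+0+0+0+0+0+0+0+0+0+0+0+0+0+0+0+0+0+0+0+0+0+0+1 mod 2 = 1
Codeword = 1101100000001111101011000000001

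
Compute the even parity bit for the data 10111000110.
Sum of data bits: 1+0+1+1+1+0+0+0+1+1+0 = 6.
6 mod 2 = 0, so parity bit = 0.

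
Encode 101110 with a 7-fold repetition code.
Repeat each bit 7× and concatenate:
1→1111111  0→0000000  1→1111111  1→1111111  1→1111111  0→0000000
Codeword = 111111100000001111111111111111111110000000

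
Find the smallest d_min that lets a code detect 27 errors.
Detecting e errors requires d_min ≥ e + 1 = 27 + 1 = 28.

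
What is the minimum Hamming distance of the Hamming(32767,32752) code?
d_min = 3 (every single-error-correcting Hamming code has d_min = 3).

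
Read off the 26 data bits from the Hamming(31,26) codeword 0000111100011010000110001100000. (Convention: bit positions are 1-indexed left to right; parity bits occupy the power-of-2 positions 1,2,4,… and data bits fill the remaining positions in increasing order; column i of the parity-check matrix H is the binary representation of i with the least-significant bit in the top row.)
Parity bits occupy power-of-2 positions; data bits are at positions {3,5,6,7,9,10,11,12,13,14,15,17,18,19,20,21,22,23,24,25,26,27,28,29,30,31} (1-indexed).
Extract: c[3]=0 c[5]=1 c[6]=1 c[7]=1 c[9]=0 c[10]=0 c[11]=0 c[12]=1 c[13]=1 c[14]=0 c[15]=1 c[17]=0 c[18]=0 c[19]=0 c[20]=1 c[21]=1 c[22]=0 c[23]=0 c[24]=0 c[25]=1 c[26]=1 c[27]=0 c[28]=0 c[29]=0 c[30]=0 c[31]=0
Data = 01110001101000110001100000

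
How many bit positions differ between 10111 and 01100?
XOR = 11011, count of 1s = 4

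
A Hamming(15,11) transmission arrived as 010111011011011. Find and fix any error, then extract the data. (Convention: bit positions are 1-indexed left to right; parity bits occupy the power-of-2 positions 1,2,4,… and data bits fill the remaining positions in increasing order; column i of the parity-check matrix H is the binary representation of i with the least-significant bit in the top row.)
Syndrome s = H · r^T (mod 2), r = 010111011011011:
  s[0] = (101010101010101)·(010111011011011) mod 2 = 0+0+0+0+1+0+0+0+1+0+1+0+0+0+1 mod 2 = 0
  s[1] = (011001100110011)·(010111011011011) mod 2 = 0+1+0+0+0+1+0+0+0+0+1+0+0+1+1 mod 2 = 1
  s[2] = (000111100001111)·(010111011011011) mod 2 = 0+0+0+1+1+1+0+0+0+0+0+1+0+1+1 mod 2 = 0
  s[3] = (000000011111111)·(010111011011011) mod 2 = 0+0+0+0+0+0+0+1+1+0+1+1+0+1+1 mod 2 = 0
Syndrome = 0100
Column 2 of H equals this syndrome → error at bit 2 (1-indexed).
Flip bit 2: 010111011011011 → 000111011011011
Extract data bits at positions {3,5,6,7,9,10,11,12,13,14,15}: 01101011011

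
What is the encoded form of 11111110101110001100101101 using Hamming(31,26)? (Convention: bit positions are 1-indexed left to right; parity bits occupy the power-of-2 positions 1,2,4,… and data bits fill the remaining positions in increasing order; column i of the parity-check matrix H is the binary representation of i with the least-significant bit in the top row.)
Codeword c = d · G (mod 2), d = 11111110101110001100101101:
  c[0] = d·G[:,0] = (11111110101110001100101101)·(11011010101101010101010101) mod 2 = 1+1+0+1+1+0+1+0+1+0+1+1+0+0+0+0+0+1+0+0+0+0+0+1+0+1 mod 2 = 1
  c[1] = d·G[:,1] = (11111110101110001100101101)·(10110110011011001100110011) mod 2 = 1+0+1+1+0+1+1+0+0+0+1+0+1+0+0+0+1+1+0+0+1+0+0+0+0+1 mod 2 = 1
  c[2] = d·G[:,2] = (11111110101110001100101101)·(10000000000000000000000000) mod 2 = 1+0+0+0+0+0+0+0+0+0+0+0+0+0+0+0+0+0+0+0+0+0+0+0+0+0 mod 2 = 1
  c[3] = d·G[:,3] = (11111110101110001100101101)·(01110001111000111100001111) mod 2 = 0+1+1+1+0+0+0+0+1+0+1+0+0+0+0+0+1+1+0+0+0+0+1+1+0+1 mod 2 = 0
  c[4] = d·G[:,4] = (11111110101110001100101101)·(01000000000000000000000000) mod 2 = 0+1+0+0+0+0+0+0+0+0+0+0+0+0+0+0+0+0+0+0+0+0+0+0+0+0 mod 2 = 1
  c[5] = d·G[:,5] = (11111110101110001100101101)·(00100000000000000000000000) mod 2 = 0+0+1+0+0+0+0+0+0+0+0+0+0+0+0+0+0+0+0+0+0+0+0+0+0+0 mod 2 = 1
  c[6] = d·G[:,6] = (11111110101110001100101101)·(00010000000000000000000000) mod 2 = 0+0+0+1+0+0+0+0+0+0+0+0+0+0+0+0+0+0+0+0+0+0+0+0+0+0 mod 2 = 1
  c[7] = d·G[:,7] = (11111110101110001100101101)·(00001111111000000011111111) mod 2 = 0+0+0+0+1+1+1+0+1+0+1+0+0+0+0+0+0+0+0+0+1+0+1+1+0+1 mod 2 = 1
  c[8] = d·G[:,8] = (11111110101110001100101101)·(00001000000000000000000000) mod 2 = 0+0+0+0+1+0+0+0+0+0+0+0+0+0+0+0+0+0+0+0+0+0+0+0+0+0 mod 2 = 1
  c[9] = d·G[:,9] = (11111110101110001100101101)·(00000100000000000000000000) mod 2 = 0+0+0+0+0+1+0+0+0+0+0+0+0+0+0+0+0+0+0+0+0+0+0+0+0+0 mod 2 = 1
  c[10] = d·G[:,10] = (11111110101110001100101101)·(00000010000000000000000000) mod 2 = 0+0+0+0+0+0+1+0+0+0+0+0+0+0+0+0+0+0+0+0+0+0+0+0+0+0 mod 2 = 1
  c[11] = d·G[:,11] = (11111110101110001100101101)·(00000001000000000000000000) mod 2 = 0+0+0+0+0+0+0+0+0+0+0+0+0+0+0+0+0+0+0+0+0+0+0+0+0+0 mod 2 = 0
  c[12] = d·G[:,12] = (11111110101110001100101101)·(00000000100000000000000000) mod 2 = 0+0+0+0+0+0+0+0+1+0+0+0+0+0+0+0+0+0+0+0+0+0+0+0+0+0 mod 2 = 1
  c[13] = d·G[:,13] = (11111110101110001100101101)·(00000000010000000000000000) mod 2 = 0+0+0+0+0+0+0+0+0+0+0+0+0+0+0+0+0+0+0+0+0+0+0+0+0+0 mod 2 = 0
  c[14] = d·G[:,14] = (11111110101110001100101101)·(00000000001000000000000000) mod 2 = 0+0+0+0+0+0+0+0+0+0+1+0+0+0+0+0+0+0+0+0+0+0+0+0+0+0 mod 2 = 1
  c[15] = d·G[:,15] = (11111110101110001100101101)·(00000000000111111111111111) mod 2 = 0+0+0+0+0+0+0+0+0+0+0+1+1+0+0+0+1+1+0+0+1+0+1+1+0+1 mod 2 = 0
  c[16] = d·G[:,16] = (11111110101110001100101101)·(00000000000100000000000000) mod 2 = 0+0+0+0+0+0+0+0+0+0+0+1+0+0+0+0+0+0+0+0+0+0+0+0+0+0 mod 2 = 1
  c[17] = d·G[:,17] = (11111110101110001100101101)·(00000000000010000000000000) mod 2 = 0+0+0+0+0+0+0+0+0+0+0+0+1+0+0+0+0+0+0+0+0+0+0+0+0+0 mod 2 = 1
  c[18] = d·G[:,18] = (11111110101110001100101101)·(00000000000001000000000000) mod 2 = 0+0+0+0+0+0+0+0+0+0+0+0+0+0+0+0+0+0+0+0+0+0+0+0+0+0 mod 2 = 0
  c[19] = d·G[:,19] = (11111110101110001100101101)·(00000000000000100000000000) mod 2 = 0+0+0+0+0+0+0+0+0+0+0+0+0+0+0+0+0+0+0+0+0+0+0+0+0+0 mod 2 = 0
  c[20] = d·G[:,20] = (11111110101110001100101101)·(00000000000000010000000000) mod 2 = 0+0+0+0+0+0+0+0+0+0+0+0+0+0+0+0+0+0+0+0+0+0+0+0+0+0 mod 2 = 0
  c[21] = d·G[:,21] = (11111110101110001100101101)·(00000000000000001000000000) mod 2 = 0+0+0+0+0+0+0+0+0+0+0+0+0+0+0+0+1+0+0+0+0+0+0+0+0+0 mod 2 = 1
  c[22] = d·G[:,22] = (11111110101110001100101101)·(00000000000000000100000000) mod 2 = 0+0+0+0+0+0+0+0+0+0+0+0+0+0+0+0+0+1+0+0+0+0+0+0+0+0 mod 2 = 1
  c[23] = d·G[:,23] = (11111110101110001100101101)·(00000000000000000010000000) mod 2 = 0+0+0+0+0+0+0+0+0+0+0+0+0+0+0+0+0+0+0+0+0+0+0+0+0+0 mod 2 = 0
  c[24] = d·G[:,24] = (11111110101110001100101101)·(00000000000000000001000000) mod 2 = 0+0+0+0+0+0+0+0+0+0+0+0+0+0+0+0+0+0+0+0+0+0+0+0+0+0 mod 2 = 0
  c[25] = d·G[:,25] = (11111110101110001100101101)·(00000000000000000000100000) mod 2 = 0+0+0+0+0+0+0+0+0+0+0+0+0+0+0+0+0+0+0+0+1+0+0+0+0+0 mod 2 = 1
  c[26] = d·G[:,26] = (11111110101110001100101101)·(00000000000000000000010000) mod 2 = 0+0+0+0+0+0+0+0+0+0+0+0+0+0+0+0+0+0+0+0+0+0+0+0+0+0 mod 2 = 0
  c[27] = d·G[:,27] = (11111110101110001100101101)·(00000000000000000000001000) mod 2 = 0+0+0+0+0+0+0+0+0+0+0+0+0+0+0+0+0+0+0+0+0+0+1+0+0+0 mod 2 = 1
  c[28] = d·G[:,28] = (11111110101110001100101101)·(00000000000000000000000100) mod 2 = 0+0+0+0+0+0+0+0+0+0+0+0+0+0+0+0+0+0+0+0+0+0+0+1+0+0 mod 2 = 1
  c[29] = d·G[:,29] = (11111110101110001100101101)·(00000000000000000000000010) mod 2 = 0+0+0+0+0+0+0+0+0+0+0+0+0+0+0+0+0+0+0+0+0+0+0+0+0+0 mod 2 = 0
  c[30] = d·G[:,30] = (11111110101110001100101101)·(00000000000000000000000001) mod 2 = 0+0+0+0+0+0+0+0+0+0+0+0+0+0+0+0+0+0+0+0+0+0+0+0+0+1 mod 2 = 1
Codeword = 1110111111101010110001100101101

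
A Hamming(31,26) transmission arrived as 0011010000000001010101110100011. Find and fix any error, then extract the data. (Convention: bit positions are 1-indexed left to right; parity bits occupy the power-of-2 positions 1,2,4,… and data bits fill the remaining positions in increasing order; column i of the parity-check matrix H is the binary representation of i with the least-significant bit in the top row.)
Syndrome s = H · r^T (mod 2), r = 0011010000000001010101110100011:
  s[0] = (1010101010101010101010101010101)·(0011010000000001010101110100011) mod 2 = 0+0+1+0+0+0+0+0+0+0+0+0+0+0+0+0+0+0+0+0+0+0+1+0+0+0+0+0+0+0+1 mod 2 = 1
  s[1] = (0110011001100110011001100110011)·(0011010000000001010101110100011) mod 2 = 0+0+1+0+0+1+0+0+0+0+0+0+0+0+0+0+0+1+0+0+0+1+1+0+0+1+0+0+0+1+1 mod 2 = 0
  s[2] = (0001111000011110000111100001111)·(0011010000000001010101110100011) mod 2 = 0+0+0+1+0+1+0+0+0+0+0+0+0+0+0+0+0+0+0+1+0+1+1+0+0+0+0+0+0+1+1 mod 2 = 1
  s[3] = (0000000111111110000000011111111)·(0011010000000001010101110100011) mod 2 = 0+0+0+0+0+0+0+0+0+0+0+0+0+0+0+0+0+0+0+0+0+0+0+1+0+1+0+0+0+1+1 mod 2 = 0
  s[4] = (0000000000000001111111111111111)·(0011010000000001010101110100011) mod 2 = 0+0+0+0+0+0+0+0+0+0+0+0+0+0+0+1+0+1+0+1+0+1+1+1+0+1+0+0+0+1+1 mod 2 = 1
Syndrome = 10101
Column 21 of H equals this syndrome → error at bit 21 (1-indexed).
Flip bit 21: 0011010000000001010101110100011 → 0011010000000001010111110100011
Extract data bits at positions {3,5,6,7,9,10,11,12,13,14,15,17,18,19,20,21,22,23,24,25,26,27,28,29,30,31}: 10100000000010111110100011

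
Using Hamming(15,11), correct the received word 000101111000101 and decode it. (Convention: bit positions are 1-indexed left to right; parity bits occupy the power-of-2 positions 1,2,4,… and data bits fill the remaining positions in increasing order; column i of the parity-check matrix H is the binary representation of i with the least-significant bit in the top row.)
Syndrome s = H · r^T (mod 2), r = 000101111000101:
  s[0] = (101010101010101)·(000101111000101) mod 2 = 0+0+0+0+0+0+1+0+1+0+0+0+1+0+1 mod 2 = 0
  s[1] = (011001100110011)·(000101111000101) mod 2 = 0+0+0+0+0+1+1+0+0+0+0+0+0+0+1 mod 2 = 1
  s[2] = (000111100001111)·(000101111000101) mod 2 = 0+0+0+1+0+1+1+0+0+0+0+0+1+0+1 mod 2 = 1
  s[3] = (000000011111111)·(000101111000101) mod 2 = 0+0+0+0+0+0+0+1+1+0+0+0+1+0+1 mod 2 = 0
Syndrome = 0110
Column 6 of H equals this syndrome → error at bit 6 (1-indexed).
Flip bit 6: 000101111000101 → 000100111000101
Extract data bits at positions {3,5,6,7,9,10,11,12,13,14,15}: 00011000101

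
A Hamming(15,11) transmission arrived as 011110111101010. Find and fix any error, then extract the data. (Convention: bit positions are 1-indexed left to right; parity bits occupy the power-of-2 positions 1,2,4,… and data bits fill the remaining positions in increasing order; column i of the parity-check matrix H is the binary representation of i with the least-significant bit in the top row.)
Syndrome s = H · r^T (mod 2), r = 011110111101010:
  s[0] = (101010101010101)·(011110111101010) mod 2 = 0+0+1+0+1+0+1+0+1+0+0+0+0+0+0 mod 2 = 0
  s[1] = (011001100110011)·(011110111101010) mod 2 = 0+1+1+0+0+0+1+0+0+1+0+0+0+1+0 mod 2 = 1
  s[2] = (000111100001111)·(011110111101010) mod 2 = 0+0+0+1+1+0+1+0+0+0+0+1+0+1+0 mod 2 = 1
  s[3] = (000000011111111)·(011110111101010) mod 2 = 0+0+0+0+0+0+0+1+1+1+0+1+0+1+0 mod 2 = 1
Syndrome = 0111
Column 14 of H equals this syndrome → error at bit 14 (1-indexed).
Flip bit 14: 011110111101010 → 011110111101000
Extract data bits at positions {3,5,6,7,9,10,11,12,13,14,15}: 11011101000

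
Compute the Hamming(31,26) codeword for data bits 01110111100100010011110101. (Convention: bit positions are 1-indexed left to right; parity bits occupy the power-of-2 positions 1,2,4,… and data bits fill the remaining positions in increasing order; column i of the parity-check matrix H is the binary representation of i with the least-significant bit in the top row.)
Codeword c = d · G (mod 2), d = 01110111100100010011110101:
  c[0] = d·G[:,0] = (01110111100100010011110101)·(11011010101101010101010101) mod 2 = 0+1+0+1+0+0+1+0+1+0+0+1+0+0+0+1+0+0+0+1+0+1+0+1+0+1 mod 2 = 0
  c[1] = d·G[:,1] = (01110111100100010011110101)·(10110110011011001100110011) mod 2 = 0+0+1+1+0+1+1+0+0+0+0+0+0+0+0+0+0+0+0+0+1+1+0+0+0+1 mod 2 = 1
  c[2] = d·G[:,2] = (01110111100100010011110101)·(10000000000000000000000000) mod 2 = 0+0+0+0+0+0+0+0+0+0+0+0+0+0+0+0+0+0+0+0+0+0+0+0+0+0 mod 2 = 0
  c[3] = d·G[:,3] = (01110111100100010011110101)·(01110001111000111100001111) mod 2 = 0+1+1+1+0+0+0+1+1+0+0+0+0+0+0+1+0+0+0+0+0+0+0+1+0+1 mod 2 = 0
  c[4] = d·G[:,4] = (01110111100100010011110101)·(01000000000000000000000000) mod 2 = 0+1+0+0+0+0+0+0+0+0+0+0+0+0+0+0+0+0+0+0+0+0+0+0+0+0 mod 2 = 1
  c[5] = d·G[:,5] = (01110111100100010011110101)·(00100000000000000000000000) mod 2 = 0+0+1+0+0+0+0+0+0+0+0+0+0+0+0+0+0+0+0+0+0+0+0+0+0+0 mod 2 = 1
  c[6] = d·G[:,6] = (01110111100100010011110101)·(00010000000000000000000000) mod 2 = 0+0+0+1+0+0+0+0+0+0+0+0+0+0+0+0+0+0+0+0+0+0+0+0+0+0 mod 2 = 1
  c[7] = d·G[:,7] = (01110111100100010011110101)·(00001111111000000011111111) mod 2 = 0+0+0+0+0+1+1+1+1+0+0+0+0+0+0+0+0+0+1+1+1+1+0+1+0+1 mod 2 = 0
  c[8] = d·G[:,8] = (01110111100100010011110101)·(00001000000000000000000000) mod 2 = 0+0+0+0+0+0+0+0+0+0+0+0+0+0+0+0+0+0+0+0+0+0+0+0+0+0 mod 2 = 0
  c[9] = d·G[:,9] = (01110111100100010011110101)·(00000100000000000000000000) mod 2 = 0+0+0+0+0+1+0+0+0+0+0+0+0+0+0+0+0+0+0+0+0+0+0+0+0+0 mod 2 = 1
  c[10] = d·G[:,10] = (01110111100100010011110101)·(00000010000000000000000000) mod 2 = 0+0+0+0+0+0+1+0+0+0+0+0+0+0+0+0+0+0+0+0+0+0+0+0+0+0 mod 2 = 1
  c[11] = d·G[:,11] = (01110111100100010011110101)·(00000001000000000000000000) mod 2 = 0+0+0+0+0+0+0+1+0+0+0+0+0+0+0+0+0+0+0+0+0+0+0+0+0+0 mod 2 = 1
  c[12] = d·G[:,12] = (01110111100100010011110101)·(00000000100000000000000000) mod 2 = 0+0+0+0+0+0+0+0+1+0+0+0+0+0+0+0+0+0+0+0+0+0+0+0+0+0 mod 2 = 1
  c[13] = d·G[:,13] = (01110111100100010011110101)·(00000000010000000000000000) mod 2 = 0+0+0+0+0+0+0+0+0+0+0+0+0+0+0+0+0+0+0+0+0+0+0+0+0+0 mod 2 = 0
  c[14] = d·G[:,14] = (01110111100100010011110101)·(00000000001000000000000000) mod 2 = 0+0+0+0+0+0+0+0+0+0+0+0+0+0+0+0+0+0+0+0+0+0+0+0+0+0 mod 2 = 0
  c[15] = d·G[:,15] = (01110111100100010011110101)·(00000000000111111111111111) mod 2 = 0+0+0+0+0+0+0+0+0+0+0+1+0+0+0+1+0+0+1+1+1+1+0+1+0+1 mod 2 = 0
  c[16] = d·G[:,16] = (01110111100100010011110101)·(00000000000100000000000000) mod 2 = 0+0+0+0+0+0+0+0+0+0+0+1+0+0+0+0+0+0+0+0+0+0+0+0+0+0 mod 2 = 1
  c[17] = d·G[:,17] = (01110111100100010011110101)·(00000000000010000000000000) mod 2 = 0+0+0+0+0+0+0+0+0+0+0+0+0+0+0+0+0+0+0+0+0+0+0+0+0+0 mod 2 = 0
  c[18] = d·G[:,18] = (01110111100100010011110101)·(00000000000001000000000000) mod 2 = 0+0+0+0+0+0+0+0+0+0+0+0+0+0+0+0+0+0+0+0+0+0+0+0+0+0 mod 2 = 0
  c[19] = d·G[:,19] = (01110111100100010011110101)·(00000000000000100000000000) mod 2 = 0+0+0+0+0+0+0+0+0+0+0+0+0+0+0+0+0+0+0+0+0+0+0+0+0+0 mod 2 = 0
  c[20] = d·G[:,20] = (01110111100100010011110101)·(00000000000000010000000000) mod 2 = 0+0+0+0+0+0+0+0+0+0+0+0+0+0+0+1+0+0+0+0+0+0+0+0+0+0 mod 2 = 1
  c[21] = d·G[:,21] = (01110111100100010011110101)·(00000000000000001000000000) mod 2 = 0+0+0+0+0+0+0+0+0+0+0+0+0+0+0+0+0+0+0+0+0+0+0+0+0+0 mod 2 = 0
  c[22] = d·G[:,22] = (01110111100100010011110101)·(00000000000000000100000000) mod 2 = 0+0+0+0+0+0+0+0+0+0+0+0+0+0+0+0+0+0+0+0+0+0+0+0+0+0 mod 2 = 0
  c[23] = d·G[:,23] = (01110111100100010011110101)·(00000000000000000010000000) mod 2 = 0+0+0+0+0+0+0+0+0+0+0+0+0+0+0+0+0+0+1+0+0+0+0+0+0+0 mod 2 = 1
  c[24] = d·G[:,24] = (01110111100100010011110101)·(00000000000000000001000000) mod 2 = 0+0+0+0+0+0+0+0+0+0+0+0+0+0+0+0+0+0+0+1+0+0+0+0+0+0 mod 2 = 1
  c[25] = d·G[:,25] = (01110111100100010011110101)·(00000000000000000000100000) mod 2 = 0+0+0+0+0+0+0+0+0+0+0+0+0+0+0+0+0+0+0+0+1+0+0+0+0+0 mod 2 = 1
  c[26] = d·G[:,26] = (01110111100100010011110101)·(00000000000000000000010000) mod 2 = 0+0+0+0+0+0+0+0+0+0+0+0+0+0+0+0+0+0+0+0+0+1+0+0+0+0 mod 2 = 1
  c[27] = d·G[:,27] = (01110111100100010011110101)·(00000000000000000000001000) mod 2 = 0+0+0+0+0+0+0+0+0+0+0+0+0+0+0+0+0+0+0+0+0+0+0+0+0+0 mod 2 = 0
  c[28] = d·G[:,28] = (01110111100100010011110101)·(00000000000000000000000100) mod 2 = 0+0+0+0+0+0+0+0+0+0+0+0+0+0+0+0+0+0+0+0+0+0+0+1+0+0 mod 2 = 1
  c[29] = d·G[:,29] = (01110111100100010011110101)·(00000000000000000000000010) mod 2 = 0+0+0+0+0+0+0+0+0+0+0+0+0+0+0+0+0+0+0+0+0+0+0+0+0+0 mod 2 = 0
  c[30] = d·G[:,30] = (01110111100100010011110101)·(00000000000000000000000001) mod 2 = 0+0+0+0+0+0+0+0+0+0+0+0+0+0+0+0+0+0+0+0+0+0+0+0+0+1 mod 2 = 1
Codeword = 0100111001111000100010011110101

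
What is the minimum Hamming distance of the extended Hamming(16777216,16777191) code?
d_min = 4 (adding an overall parity bit to Hamming(16777215,16777191) raises d_min from 3 to 4).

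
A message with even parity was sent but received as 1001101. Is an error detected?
Sum of received bits: 1+0+0+1+1+0+1 = 4; 4 mod 2 = 0. Result is 0 → no error detected.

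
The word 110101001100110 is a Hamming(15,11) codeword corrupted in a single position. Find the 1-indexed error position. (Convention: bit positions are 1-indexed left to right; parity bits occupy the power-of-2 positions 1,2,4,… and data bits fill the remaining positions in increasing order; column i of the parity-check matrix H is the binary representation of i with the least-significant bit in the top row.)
Syndrome s = H · r^T (mod 2), r = 110101001100110:
  s[0] = (101010101010101)·(110101001100110) mod 2 = 1+0+0+0+0+0+0+0+1+0+0+0+1+0+0 mod 2 = 1
  s[1] = (011001100110011)·(110101001100110) mod 2 = 0+1+0+0+0+1+0+0+0+1+0+0+0+1+0 mod 2 = 0
  s[2] = (000111100001111)·(110101001100110) mod 2 = 0+0+0+1+0+1+0+0+0+0+0+0+1+1+0 mod 2 = 0
  s[3] = (000000011111111)·(110101001100110) mod 2 = 0+0+0+0+0+0+0+0+1+1+0+0+1+1+0 mod 2 = 0
Syndrome = 1000
Column i of H is the binary representation of i, so the syndrome is the binary index of the flipped bit.
Read s = 1000 with s[0] as LSB: 1·2^0 + 0·2^1 + 0·2^2 + 0·2^3 = 1.
Error is at bit position 1.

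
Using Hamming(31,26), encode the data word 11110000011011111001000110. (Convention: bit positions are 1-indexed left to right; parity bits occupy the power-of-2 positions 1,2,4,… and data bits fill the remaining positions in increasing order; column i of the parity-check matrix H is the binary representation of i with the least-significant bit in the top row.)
Codeword c = d · G (mod 2), d = 11110000011011111001000110:
  c[0] = d·G[:,0] = (11110000011011111001000110)·(11011010101101010101010101) mod 2 = 1+1+0+1+0+0+0+0+0+0+1+0+0+1+0+1+0+0+0+1+0+0+0+1+0+0 mod 2 = 0
  c[1] = d·G[:,1] = (11110000011011111001000110)·(10110110011011001100110011) mod 2 = 1+0+1+1+0+0+0+0+0+1+1+0+1+1+0+0+1+0+0+0+0+0+0+0+1+0 mod 2 = 1
  c[2] = d·G[:,2] = (11110000011011111001000110)·(10000000000000000000000000) mod 2 = 1+0+0+0+0+0+0+0+0+0+0+0+0+0+0+0+0+0+0+0+0+0+0+0+0+0 mod 2 = 1
  c[3] = d·G[:,3] = (11110000011011111001000110)·(01110001111000111100001111) mod 2 = 0+1+1+1+0+0+0+0+0+1+1+0+0+0+1+1+1+0+0+0+0+0+0+1+1+0 mod 2 = 0
  c[4] = d·G[:,4] = (11110000011011111001000110)·(01000000000000000000000000) mod 2 = 0+1+0+0+0+0+0+0+0+0+0+0+0+0+0+0+0+0+0+0+0+0+0+0+0+0 mod 2 = 1
  c[5] = d·G[:,5] = (11110000011011111001000110)·(00100000000000000000000000) mod 2 = 0+0+1+0+0+0+0+0+0+0+0+0+0+0+0+0+0+0+0+0+0+0+0+0+0+0 mod 2 = 1
  c[6] = d·G[:,6] = (11110000011011111001000110)·(00010000000000000000000000) mod 2 = 0+0+0+1+0+0+0+0+0+0+0+0+0+0+0+0+0+0+0+0+0+0+0+0+0+0 mod 2 = 1
  c[7] = d·G[:,7] = (11110000011011111001000110)·(00001111111000000011111111) mod 2 = 0+0+0+0+0+0+0+0+0+1+1+0+0+0+0+0+0+0+0+1+0+0+0+1+1+0 mod 2 = 1
  c[8] = d·G[:,8] = (11110000011011111001000110)·(00001000000000000000000000) mod 2 = 0+0+0+0+0+0+0+0+0+0+0+0+0+0+0+0+0+0+0+0+0+0+0+0+0+0 mod 2 = 0
  c[9] = d·G[:,9] = (11110000011011111001000110)·(00000100000000000000000000) mod 2 = 0+0+0+0+0+0+0+0+0+0+0+0+0+0+0+0+0+0+0+0+0+0+0+0+0+0 mod 2 = 0
  c[10] = d·G[:,10] = (11110000011011111001000110)·(00000010000000000000000000) mod 2 = 0+0+0+0+0+0+0+0+0+0+0+0+0+0+0+0+0+0+0+0+0+0+0+0+0+0 mod 2 = 0
  c[11] = d·G[:,11] = (11110000011011111001000110)·(00000001000000000000000000) mod 2 = 0+0+0+0+0+0+0+0+0+0+0+0+0+0+0+0+0+0+0+0+0+0+0+0+0+0 mod 2 = 0
  c[12] = d·G[:,12] = (11110000011011111001000110)·(00000000100000000000000000) mod 2 = 0+0+0+0+0+0+0+0+0+0+0+0+0+0+0+0+0+0+0+0+0+0+0+0+0+0 mod 2 = 0
  c[13] = d·G[:,13] = (11110000011011111001000110)·(00000000010000000000000000) mod 2 = 0+0+0+0+0+0+0+0+0+1+0+0+0+0+0+0+0+0+0+0+0+0+0+0+0+0 mod 2 = 1
  c[14] = d·G[:,14] = (11110000011011111001000110)·(00000000001000000000000000) mod 2 = 0+0+0+0+0+0+0+0+0+0+1+0+0+0+0+0+0+0+0+0+0+0+0+0+0+0 mod 2 = 1
  c[15] = d·G[:,15] = (11110000011011111001000110)·(00000000000111111111111111) mod 2 = 0+0+0+0+0+0+0+0+0+0+0+0+1+1+1+1+1+0+0+1+0+0+0+1+1+0 mod 2 = 0
  c[16] = d·G[:,16] = (11110000011011111001000110)·(00000000000100000000000000) mod 2 = 0+0+0+0+0+0+0+0+0+0+0+0+0+0+0+0+0+0+0+0+0+0+0+0+0+0 mod 2 = 0
  c[17] = d·G[:,17] = (11110000011011111001000110)·(00000000000010000000000000) mod 2 = 0+0+0+0+0+0+0+0+0+0+0+0+1+0+0+0+0+0+0+0+0+0+0+0+0+0 mod 2 = 1
  c[18] = d·G[:,18] = (11110000011011111001000110)·(00000000000001000000000000) mod 2 = 0+0+0+0+0+0+0+0+0+0+0+0+0+1+0+0+0+0+0+0+0+0+0+0+0+0 mod 2 = 1
  c[19] = d·G[:,19] = (11110000011011111001000110)·(00000000000000100000000000) mod 2 = 0+0+0+0+0+0+0+0+0+0+0+0+0+0+1+0+0+0+0+0+0+0+0+0+0+0 mod 2 = 1
  c[20] = d·G[:,20] = (11110000011011111001000110)·(00000000000000010000000000) mod 2 = 0+0+0+0+0+0+0+0+0+0+0+0+0+0+0+1+0+0+0+0+0+0+0+0+0+0 mod 2 = 1
  c[21] = d·G[:,21] = (11110000011011111001000110)·(00000000000000001000000000) mod 2 = 0+0+0+0+0+0+0+0+0+0+0+0+0+0+0+0+1+0+0+0+0+0+0+0+0+0 mod 2 = 1
  c[22] = d·G[:,22] = (11110000011011111001000110)·(00000000000000000100000000) mod 2 = 0+0+0+0+0+0+0+0+0+0+0+0+0+0+0+0+0+0+0+0+0+0+0+0+0+0 mod 2 = 0
  c[23] = d·G[:,23] = (11110000011011111001000110)·(00000000000000000010000000) mod 2 = 0+0+0+0+0+0+0+0+0+0+0+0+0+0+0+0+0+0+0+0+0+0+0+0+0+0 mod 2 = 0
  c[24] = d·G[:,24] = (11110000011011111001000110)·(00000000000000000001000000) mod 2 = 0+0+0+0+0+0+0+0+0+0+0+0+0+0+0+0+0+0+0+1+0+0+0+0+0+0 mod 2 = 1
  c[25] = d·G[:,25] = (11110000011011111001000110)·(00000000000000000000100000) mod 2 = 0+0+0+0+0+0+0+0+0+0+0+0+0+0+0+0+0+0+0+0+0+0+0+0+0+0 mod 2 = 0
  c[26] = d·G[:,26] = (11110000011011111001000110)·(00000000000000000000010000) mod 2 = 0+0+0+0+0+0+0+0+0+0+0+0+0+0+0+0+0+0+0+0+0+0+0+0+0+0 mod 2 = 0
  c[27] = d·G[:,27] = (11110000011011111001000110)·(00000000000000000000001000) mod 2 = 0+0+0+0+0+0+0+0+0+0+0+0+0+0+0+0+0+0+0+0+0+0+0+0+0+0 mod 2 = 0
  c[28] = d·G[:,28] = (11110000011011111001000110)·(00000000000000000000000100) mod 2 = 0+0+0+0+0+0+0+0+0+0+0+0+0+0+0+0+0+0+0+0+0+0+0+1+0+0 mod 2 = 1
  c[29] = d·G[:,29] = (11110000011011111001000110)·(00000000000000000000000010) mod 2 = 0+0+0+0+0+0+0+0+0+0+0+0+0+0+0+0+0+0+0+0+0+0+0+0+1+0 mod 2 = 1
  c[30] = d·G[:,30] = (11110000011011111001000110)·(00000000000000000000000001) mod 2 = 0+0+0+0+0+0+0+0+0+0+0+0+0+0+0+0+0+0+0+0+0+0+0+0+0+0 mod 2 = 0
Codeword = 0110111100000110011111001000110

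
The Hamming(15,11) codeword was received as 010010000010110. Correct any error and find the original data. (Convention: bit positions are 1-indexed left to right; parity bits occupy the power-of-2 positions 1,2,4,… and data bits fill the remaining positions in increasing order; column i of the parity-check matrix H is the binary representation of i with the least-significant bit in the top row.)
Syndrome s = H · r^T (mod 2), r = 010010000010110:
  s[0] = (101010101010101)·(010010000010110) mod 2 = 0+0+0+0+1+0+0+0+0+0+1+0+1+0+0 mod 2 = 1
  s[1] = (011001100110011)·(010010000010110) mod 2 = 0+1+0+0+0+0+0+0+0+0+1+0+0+1+0 mod 2 = 1
  s[2] = (000111100001111)·(010010000010110) mod 2 = 0+0+0+0+1+0+0+0+0+0+0+0+1+1+0 mod 2 = 1
  s[3] = (000000011111111)·(010010000010110) mod 2 = 0+0+0+0+0+0+0+0+0+0+1+0+1+1+0 mod 2 = 1
Syndrome = 1111
Column 15 of H equals this syndrome → error at bit 15 (1-indexed).
Flip bit 15: 010010000010110 → 010010000010111
Extract data bits at positions {3,5,6,7,9,10,11,12,13,14,15}: 01000010111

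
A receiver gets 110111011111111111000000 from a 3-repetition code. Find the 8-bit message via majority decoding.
Split into 3-bit blocks and majority-vote each:
  block 1 = 110: 2 ones, 1 zeros → 1
  block 2 = 111: 3 ones, 0 zeros → 1
  block 3 = 011: 2 ones, 1 zeros → 1
  block 4 = 111: 3 ones, 0 zeros → 1
  block 5 = 111: 3 ones, 0 zeros → 1
  block 6 = 111: 3 ones, 0 zeros → 1
  block 7 = 000: 0 ones, 3 zeros → 0
  block 8 = 000: 0 ones, 3 zeros → 0
Decoded = 11111100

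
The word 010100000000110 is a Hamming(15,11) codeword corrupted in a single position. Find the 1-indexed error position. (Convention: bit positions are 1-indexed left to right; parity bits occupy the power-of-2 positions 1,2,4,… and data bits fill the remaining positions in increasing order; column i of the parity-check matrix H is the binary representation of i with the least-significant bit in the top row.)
Syndrome s = H · r^T (mod 2), r = 010100000000110:
  s[0] = (101010101010101)·(010100000000110) mod 2 = 0+0+0+0+0+0+0+0+0+0+0+0+1+0+0 mod 2 = 1
  s[1] = (011001100110011)·(010100000000110) mod 2 = 0+1+0+0+0+0+0+0+0+0+0+0+0+1+0 mod 2 = 0
  s[2] = (000111100001111)·(010100000000110) mod 2 = 0+0+0+1+0+0+0+0+0+0+0+0+1+1+0 mod 2 = 1
  s[3] = (000000011111111)·(010100000000110) mod 2 = 0+0+0+0+0+0+0+0+0+0+0+0+1+1+0 mod 2 = 0
Syndrome = 1010
Column i of H is the binary representation of i, so the syndrome is the binary index of the flipped bit.
Read s = 1010 with s[0] as LSB: 1·2^0 + 0·2^1 + 1·2^2 + 0·2^3 = 5.
Error is at bit position 5.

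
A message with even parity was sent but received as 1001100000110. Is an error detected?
Sum of received bits: 1+0+0+1+1+0+0+0+0+0+1+1+0 = 5; 5 mod 2 = 1. Result is 1 ≠ 0 → error detected.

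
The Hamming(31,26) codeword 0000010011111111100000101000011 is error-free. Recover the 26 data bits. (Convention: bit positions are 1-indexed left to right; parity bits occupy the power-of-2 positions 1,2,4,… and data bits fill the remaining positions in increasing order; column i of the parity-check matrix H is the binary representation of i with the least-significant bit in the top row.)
Parity bits occupy power-of-2 positions; data bits are at positions {3,5,6,7,9,10,11,12,13,14,15,17,18,19,20,21,22,23,24,25,26,27,28,29,30,31} (1-indexed).
Extract: c[3]=0 c[5]=0 c[6]=1 c[7]=0 c[9]=1 c[10]=1 c[11]=1 c[12]=1 c[13]=1 c[14]=1 c[15]=1 c[17]=1 c[18]=0 c[19]=0 c[20]=0 c[21]=0 c[22]=0 c[23]=1 c[24]=0 c[25]=1 c[26]=0 c[27]=0 c[28]=0 c[29]=0 c[30]=1 c[31]=1
Data = 00101111111100000101000011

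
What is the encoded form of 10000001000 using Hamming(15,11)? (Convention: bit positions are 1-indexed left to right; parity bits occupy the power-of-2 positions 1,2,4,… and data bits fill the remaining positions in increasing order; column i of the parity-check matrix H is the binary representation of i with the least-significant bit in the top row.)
Codeword c = d · G (mod 2), d = 10000001000:
  c[0] = d·G[:,0] = (10000001000)·(11011010101) mod 2 = 1+0+0+0+0+0+0+0+0+0+0 mod 2 = 1
  c[1] = d·G[:,1] = (10000001000)·(10110110011) mod 2 = 1+0+0+0+0+0+0+0+0+0+0 mod 2 = 1
  c[2] = d·G[:,2] = (10000001000)·(10000000000) mod 2 = 1+0+0+0+0+0+0+0+0+0+0 mod 2 = 1
  c[3] = d·G[:,3] = (10000001000)·(01110001111) mod 2 = 0+0+0+0+0+0+0+1+0+0+0 mod 2 = 1
  c[4] = d·G[:,4] = (10000001000)·(01000000000) mod 2 = 0+0+0+0+0+0+0+0+0+0+0 mod 2 = 0
  c[5] = d·G[:,5] = (10000001000)·(00100000000) mod 2 = 0+0+0+0+0+0+0+0+0+0+0 mod 2 = 0
  c[6] = d·G[:,6] = (10000001000)·(00010000000) mod 2 = 0+0+0+0+0+0+0+0+0+0+0 mod 2 = 0
  c[7] = d·G[:,7] = (10000001000)·(00001111111) mod 2 = 0+0+0+0+0+0+0+1+0+0+0 mod 2 = 1
  c[8] = d·G[:,8] = (10000001000)·(00001000000) mod 2 = 0+0+0+0+0+0+0+0+0+0+0 mod 2 = 0
  c[9] = d·G[:,9] = (10000001000)·(00000100000) mod 2 = 0+0+0+0+0+0+0+0+0+0+0 mod 2 = 0
  c[10] = d·G[:,10] = (10000001000)·(00000010000) mod 2 = 0+0+0+0+0+0+0+0+0+0+0 mod 2 = 0
  c[11] = d·G[:,11] = (10000001000)·(00000001000) mod 2 = 0+0+0+0+0+0+0+1+0+0+0 mod 2 = 1
  c[12] = d·G[:,12] = (10000001000)·(00000000100) mod 2 = 0+0+0+0+0+0+0+0+0+0+0 mod 2 = 0
  c[13] = d·G[:,13] = (10000001000)·(00000000010) mod 2 = 0+0+0+0+0+0+0+0+0+0+0 mod 2 = 0
  c[14] = d·G[:,14] = (10000001000)·(00000000001) mod 2 = 0+0+0+0+0+0+0+0+0+0+0 mod 2 = 0
Codeword = 111100010001000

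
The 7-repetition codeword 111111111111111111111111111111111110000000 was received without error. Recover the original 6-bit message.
Split into 7-bit blocks: 1111111 1111111 1111111 1111111 1111111 0000000
Data = 111110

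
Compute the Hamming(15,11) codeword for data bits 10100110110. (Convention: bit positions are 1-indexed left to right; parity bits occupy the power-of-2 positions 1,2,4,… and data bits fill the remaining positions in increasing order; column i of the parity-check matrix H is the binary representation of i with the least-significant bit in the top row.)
Codeword c = d · G (mod 2), d = 10100110110:
  c[0] = d·G[:,0] = (10100110110)·(11011010101) mod 2 = 1+0+0+0+0+0+1+0+1+0+0 mod 2 = 1
  c[1] = d·G[:,1] = (10100110110)·(10110110011) mod 2 = 1+0+1+0+0+1+1+0+0+1+0 mod 2 = 1
  c[2] = d·G[:,2] = (10100110110)·(10000000000) mod 2 = 1+0+0+0+0+0+0+0+0+0+0 mod 2 = 1
  c[3] = d·G[:,3] = (10100110110)·(01110001111) mod 2 = 0+0+1+0+0+0+0+0+1+1+0 mod 2 = 1
  c[4] = d·G[:,4] = (10100110110)·(01000000000) mod 2 = 0+0+0+0+0+0+0+0+0+0+0 mod 2 = 0
  c[5] = d·G[:,5] = (10100110110)·(00100000000) mod 2 = 0+0+1+0+0+0+0+0+0+0+0 mod 2 = 1
  c[6] = d·G[:,6] = (10100110110)·(00010000000) mod 2 = 0+0+0+0+0+0+0+0+0+0+0 mod 2 = 0
  c[7] = d·G[:,7] = (10100110110)·(00001111111) mod 2 = 0+0+0+0+0+1+1+0+1+1+0 mod 2 = 0
  c[8] = d·G[:,8] = (10100110110)·(00001000000) mod 2 = 0+0+0+0+0+0+0+0+0+0+0 mod 2 = 0
  c[9] = d·G[:,9] = (10100110110)·(00000100000) mod 2 = 0+0+0+0+0+1+0+0+0+0+0 mod 2 = 1
  c[10] = d·G[:,10] = (10100110110)·(00000010000) mod 2 = 0+0+0+0+0+0+1+0+0+0+0 mod 2 = 1
  c[11] = d·G[:,11] = (10100110110)·(00000001000) mod 2 = 0+0+0+0+0+0+0+0+0+0+0 mod 2 = 0
  c[12] = d·G[:,12] = (10100110110)·(00000000100) mod 2 = 0+0+0+0+0+0+0+0+1+0+0 mod 2 = 1
  c[13] = d·G[:,13] = (10100110110)·(00000000010) mod 2 = 0+0+0+0+0+0+0+0+0+1+0 mod 2 = 1
  c[14] = d·G[:,14] = (10100110110)·(00000000001) mod 2 = 0+0+0+0+0+0+0+0+0+0+0 mod 2 = 0
Codeword = 111101000110110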